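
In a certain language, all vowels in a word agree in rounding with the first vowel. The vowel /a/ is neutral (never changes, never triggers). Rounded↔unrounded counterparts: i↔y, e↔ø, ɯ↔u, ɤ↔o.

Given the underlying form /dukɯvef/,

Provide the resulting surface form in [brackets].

/ɯ/ harmonizes with /u/ ([+round]) → [u]
/e/ harmonizes with /u/ ([+round]) → [ø]

[dukuvøf]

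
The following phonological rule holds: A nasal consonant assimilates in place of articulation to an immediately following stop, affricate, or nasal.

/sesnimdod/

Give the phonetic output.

[sesnindod]

/m/ before /d/ (alveolar) → [n]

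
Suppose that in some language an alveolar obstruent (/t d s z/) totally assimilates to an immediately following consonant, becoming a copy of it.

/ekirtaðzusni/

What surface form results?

/s/ before /n/ → [n] (total assimilation)

[ekirtaðzunni]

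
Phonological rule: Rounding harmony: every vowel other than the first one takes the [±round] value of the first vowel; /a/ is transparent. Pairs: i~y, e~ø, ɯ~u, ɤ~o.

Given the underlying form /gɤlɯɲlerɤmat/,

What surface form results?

[gɤlɯɲlerɤmat]

no segment meets the rule's conditions; no change.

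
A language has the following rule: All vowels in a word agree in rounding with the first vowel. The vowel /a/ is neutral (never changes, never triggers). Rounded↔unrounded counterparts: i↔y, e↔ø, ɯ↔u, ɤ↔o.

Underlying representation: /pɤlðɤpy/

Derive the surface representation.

/y/ harmonizes with /ɤ/ ([-round]) → [i]

[pɤlðɤpi]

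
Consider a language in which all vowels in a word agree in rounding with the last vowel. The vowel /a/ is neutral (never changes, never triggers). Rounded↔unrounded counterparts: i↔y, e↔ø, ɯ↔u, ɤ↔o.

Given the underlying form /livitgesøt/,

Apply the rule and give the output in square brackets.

/i/ harmonizes with /ø/ ([+round]) → [y]
/i/ harmonizes with /ø/ ([+round]) → [y]
/e/ harmonizes with /ø/ ([+round]) → [ø]

[lyvytgøsøt]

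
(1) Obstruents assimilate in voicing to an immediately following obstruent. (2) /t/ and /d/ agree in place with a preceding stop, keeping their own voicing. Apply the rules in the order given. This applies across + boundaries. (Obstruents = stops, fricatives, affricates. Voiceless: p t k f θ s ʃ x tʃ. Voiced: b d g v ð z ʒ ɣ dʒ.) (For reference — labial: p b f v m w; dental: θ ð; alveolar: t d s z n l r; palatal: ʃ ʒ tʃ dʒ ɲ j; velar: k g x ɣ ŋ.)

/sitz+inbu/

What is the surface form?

[sidz+inbu]

Rule 1: /t/ before /z/ (voiced) → [d]
After rule 1: sidz+inbu
Rule 2: no segment meets the rule's conditions; no change.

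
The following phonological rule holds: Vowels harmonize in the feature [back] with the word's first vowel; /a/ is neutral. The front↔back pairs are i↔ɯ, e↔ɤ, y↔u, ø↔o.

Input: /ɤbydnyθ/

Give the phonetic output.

/y/ harmonizes with /ɤ/ ([+back]) → [u]
/y/ harmonizes with /ɤ/ ([+back]) → [u]

[ɤbudnuθ]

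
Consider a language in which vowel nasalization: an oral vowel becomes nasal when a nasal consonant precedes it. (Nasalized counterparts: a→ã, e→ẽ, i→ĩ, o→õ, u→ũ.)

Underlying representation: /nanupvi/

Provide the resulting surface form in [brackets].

[nãnũpvi]

/a/ after nasal /n/ → [ã]
/u/ after nasal /n/ → [ũ]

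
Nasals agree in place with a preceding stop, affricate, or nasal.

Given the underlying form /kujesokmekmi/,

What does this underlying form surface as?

[kujesokŋekŋi]

/m/ after /k/ (velar) → [ŋ]
/m/ after /k/ (velar) → [ŋ]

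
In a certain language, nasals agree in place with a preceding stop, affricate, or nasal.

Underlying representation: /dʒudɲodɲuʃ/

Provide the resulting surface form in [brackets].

[dʒudnodnuʃ]

/ɲ/ after /d/ (alveolar) → [n]
/ɲ/ after /d/ (alveolar) → [n]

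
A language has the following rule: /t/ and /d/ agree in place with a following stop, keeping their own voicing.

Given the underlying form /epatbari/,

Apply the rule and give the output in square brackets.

/t/ before /b/ (labial) → [p]

[epapbari]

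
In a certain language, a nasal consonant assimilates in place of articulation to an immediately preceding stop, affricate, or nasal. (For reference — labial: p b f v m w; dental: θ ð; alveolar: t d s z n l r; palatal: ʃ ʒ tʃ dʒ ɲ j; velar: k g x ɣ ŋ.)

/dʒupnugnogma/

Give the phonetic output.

[dʒupmugŋogŋa]

/n/ after /p/ (labial) → [m]
/n/ after /g/ (velar) → [ŋ]
/m/ after /g/ (velar) → [ŋ]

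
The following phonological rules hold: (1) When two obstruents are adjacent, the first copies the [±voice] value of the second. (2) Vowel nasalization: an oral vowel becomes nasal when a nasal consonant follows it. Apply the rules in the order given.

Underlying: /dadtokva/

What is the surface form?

Rule 1: /d/ before /t/ (voiceless) → [t]
Rule 1: /k/ before /v/ (voiced) → [g]
After rule 1: dattogva
Rule 2: no segment meets the rule's conditions; no change.

[dattogva]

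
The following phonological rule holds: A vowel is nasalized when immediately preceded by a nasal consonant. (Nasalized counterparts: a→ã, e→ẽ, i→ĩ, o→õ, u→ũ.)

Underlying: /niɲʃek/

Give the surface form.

[nĩɲʃek]

/i/ after nasal /n/ → [ĩ]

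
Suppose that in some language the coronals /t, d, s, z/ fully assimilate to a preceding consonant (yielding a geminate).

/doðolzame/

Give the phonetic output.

[doðollame]

/z/ after /l/ → [l] (total assimilation)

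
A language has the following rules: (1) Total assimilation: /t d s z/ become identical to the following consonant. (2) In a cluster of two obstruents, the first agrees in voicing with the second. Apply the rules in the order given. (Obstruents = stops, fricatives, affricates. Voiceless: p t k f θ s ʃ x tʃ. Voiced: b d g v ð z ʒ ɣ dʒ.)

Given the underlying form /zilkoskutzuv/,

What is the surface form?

[zilkokkuzzuv]

Rule 1: /s/ before /k/ → [k] (total assimilation)
Rule 1: /t/ before /z/ → [z] (total assimilation)
After rule 1: zilkokkuzzuv
Rule 2: no segment meets the rule's conditions; no change.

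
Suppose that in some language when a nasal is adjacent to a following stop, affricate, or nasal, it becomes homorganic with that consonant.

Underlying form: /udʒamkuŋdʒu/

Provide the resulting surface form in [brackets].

/m/ before /k/ (velar) → [ŋ]
/ŋ/ before /dʒ/ (palatal) → [ɲ]

[udʒaŋkuɲdʒu]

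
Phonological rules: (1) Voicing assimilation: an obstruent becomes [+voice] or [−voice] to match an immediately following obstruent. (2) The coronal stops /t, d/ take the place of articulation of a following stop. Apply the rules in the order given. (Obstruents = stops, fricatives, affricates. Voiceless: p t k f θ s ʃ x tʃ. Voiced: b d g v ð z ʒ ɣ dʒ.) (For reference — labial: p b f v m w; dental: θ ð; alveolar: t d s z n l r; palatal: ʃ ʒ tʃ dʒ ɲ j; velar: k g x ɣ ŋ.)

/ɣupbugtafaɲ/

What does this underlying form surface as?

Rule 1: /p/ before /b/ (voiced) → [b]
Rule 1: /g/ before /t/ (voiceless) → [k]
After rule 1: ɣubbuktafaɲ
Rule 2: no segment meets the rule's conditions; no change.

[ɣubbuktafaɲ]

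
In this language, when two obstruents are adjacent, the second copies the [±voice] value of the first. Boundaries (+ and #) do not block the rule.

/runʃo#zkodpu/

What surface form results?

[runʃo#zgodbu]

/k/ after /z/ (voiced) → [g]
/p/ after /d/ (voiced) → [b]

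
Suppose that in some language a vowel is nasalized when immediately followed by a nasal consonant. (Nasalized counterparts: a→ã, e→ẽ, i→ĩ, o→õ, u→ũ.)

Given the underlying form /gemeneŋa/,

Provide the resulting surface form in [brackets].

[gẽmẽnẽŋa]

/e/ before nasal /m/ → [ẽ]
/e/ before nasal /n/ → [ẽ]
/e/ before nasal /ŋ/ → [ẽ]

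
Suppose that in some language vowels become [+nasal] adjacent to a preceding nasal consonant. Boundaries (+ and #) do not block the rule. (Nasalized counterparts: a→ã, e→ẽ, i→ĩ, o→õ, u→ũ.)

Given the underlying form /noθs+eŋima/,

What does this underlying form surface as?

[nõθs+eŋĩmã]

/o/ after nasal /n/ → [õ]
/i/ after nasal /ŋ/ → [ĩ]
/a/ after nasal /m/ → [ã]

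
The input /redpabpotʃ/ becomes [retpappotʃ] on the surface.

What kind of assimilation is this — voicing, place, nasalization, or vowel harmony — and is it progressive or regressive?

voicing assimilation, regressive

/d/→[t] /b/→[p].
Each target copies a feature from the following segment, so the direction is regressive.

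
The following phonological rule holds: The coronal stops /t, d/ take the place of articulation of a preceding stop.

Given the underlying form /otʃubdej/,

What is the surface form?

/d/ after /b/ (labial) → [b]

[otʃubbej]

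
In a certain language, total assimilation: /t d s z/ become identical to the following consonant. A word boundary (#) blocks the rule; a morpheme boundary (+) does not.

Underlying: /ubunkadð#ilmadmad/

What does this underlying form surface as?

/d/ before /ð/ → [ð] (total assimilation)
/d/ before /m/ → [m] (total assimilation)

[ubunkaðð#ilmammad]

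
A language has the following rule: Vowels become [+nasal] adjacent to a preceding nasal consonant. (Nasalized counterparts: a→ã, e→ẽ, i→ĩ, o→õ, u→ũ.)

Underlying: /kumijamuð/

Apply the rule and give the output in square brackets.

/i/ after nasal /m/ → [ĩ]
/u/ after nasal /m/ → [ũ]

[kumĩjamũð]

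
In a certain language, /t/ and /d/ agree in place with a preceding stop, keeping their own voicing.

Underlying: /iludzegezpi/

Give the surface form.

[iludzegezpi]

no segment meets the rule's conditions; no change.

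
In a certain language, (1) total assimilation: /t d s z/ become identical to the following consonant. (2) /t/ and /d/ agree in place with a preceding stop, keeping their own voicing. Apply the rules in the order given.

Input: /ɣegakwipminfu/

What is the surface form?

[ɣegakwipminfu]

Rule 1: no segment meets the rule's conditions; no change.
After rule 1: ɣegakwipminfu
Rule 2: no segment meets the rule's conditions; no change.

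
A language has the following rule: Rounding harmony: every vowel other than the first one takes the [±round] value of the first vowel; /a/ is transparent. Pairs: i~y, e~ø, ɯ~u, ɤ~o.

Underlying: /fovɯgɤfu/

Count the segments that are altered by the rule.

/ɯ/ harmonizes with /o/ ([+round]) → [u]
/ɤ/ harmonizes with /o/ ([+round]) → [o]
2 segments change.

2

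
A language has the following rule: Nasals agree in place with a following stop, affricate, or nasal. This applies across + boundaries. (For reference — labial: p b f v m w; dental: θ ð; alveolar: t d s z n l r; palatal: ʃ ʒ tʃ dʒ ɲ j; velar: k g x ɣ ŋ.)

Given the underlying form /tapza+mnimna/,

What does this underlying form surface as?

/m/ before /n/ (alveolar) → [n]
/m/ before /n/ (alveolar) → [n]

[tapza+nninna]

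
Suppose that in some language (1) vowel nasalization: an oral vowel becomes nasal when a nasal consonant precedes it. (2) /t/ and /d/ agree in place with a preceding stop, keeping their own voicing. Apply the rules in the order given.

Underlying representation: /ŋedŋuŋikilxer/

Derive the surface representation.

Rule 1: /e/ after nasal /ŋ/ → [ẽ]
Rule 1: /u/ after nasal /ŋ/ → [ũ]
Rule 1: /i/ after nasal /ŋ/ → [ĩ]
After rule 1: ŋẽdŋũŋĩkilxer
Rule 2: no segment meets the rule's conditions; no change.

[ŋẽdŋũŋĩkilxer]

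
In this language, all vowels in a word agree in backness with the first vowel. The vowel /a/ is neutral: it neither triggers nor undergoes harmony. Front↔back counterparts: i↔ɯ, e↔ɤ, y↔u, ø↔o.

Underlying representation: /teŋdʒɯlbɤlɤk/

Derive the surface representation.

[teŋdʒilbelek]

/ɯ/ harmonizes with /e/ ([-back]) → [i]
/ɤ/ harmonizes with /e/ ([-back]) → [e]
/ɤ/ harmonizes with /e/ ([-back]) → [e]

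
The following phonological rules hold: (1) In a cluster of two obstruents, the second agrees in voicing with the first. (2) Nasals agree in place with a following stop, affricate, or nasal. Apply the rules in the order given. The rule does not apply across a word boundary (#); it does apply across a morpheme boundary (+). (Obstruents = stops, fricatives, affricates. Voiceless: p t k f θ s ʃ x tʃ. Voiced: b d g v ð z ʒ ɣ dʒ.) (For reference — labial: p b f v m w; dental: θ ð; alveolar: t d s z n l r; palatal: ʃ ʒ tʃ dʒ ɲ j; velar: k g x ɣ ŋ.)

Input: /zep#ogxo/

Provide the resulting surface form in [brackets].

Rule 1: /x/ after /g/ (voiced) → [ɣ]
After rule 1: zep#ogɣo
Rule 2: no segment meets the rule's conditions; no change.

[zep#ogɣo]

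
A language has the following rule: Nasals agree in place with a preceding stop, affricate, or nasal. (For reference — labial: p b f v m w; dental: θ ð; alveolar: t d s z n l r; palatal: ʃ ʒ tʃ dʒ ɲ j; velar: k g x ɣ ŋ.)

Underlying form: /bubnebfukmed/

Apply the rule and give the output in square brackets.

/n/ after /b/ (labial) → [m]
/m/ after /k/ (velar) → [ŋ]

[bubmebfukŋed]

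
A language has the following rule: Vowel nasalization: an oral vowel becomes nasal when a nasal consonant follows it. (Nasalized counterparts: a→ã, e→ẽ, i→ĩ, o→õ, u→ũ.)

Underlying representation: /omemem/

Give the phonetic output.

/o/ before nasal /m/ → [õ]
/e/ before nasal /m/ → [ẽ]
/e/ before nasal /m/ → [ẽ]

[õmẽmẽm]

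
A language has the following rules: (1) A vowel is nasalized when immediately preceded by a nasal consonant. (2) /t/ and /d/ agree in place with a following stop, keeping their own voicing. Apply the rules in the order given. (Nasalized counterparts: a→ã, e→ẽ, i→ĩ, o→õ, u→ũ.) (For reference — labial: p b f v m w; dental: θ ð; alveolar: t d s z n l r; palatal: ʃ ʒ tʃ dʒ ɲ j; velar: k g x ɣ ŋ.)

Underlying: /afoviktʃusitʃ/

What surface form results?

Rule 1: no segment meets the rule's conditions; no change.
After rule 1: afoviktʃusitʃ
Rule 2: no segment meets the rule's conditions; no change.

[afoviktʃusitʃ]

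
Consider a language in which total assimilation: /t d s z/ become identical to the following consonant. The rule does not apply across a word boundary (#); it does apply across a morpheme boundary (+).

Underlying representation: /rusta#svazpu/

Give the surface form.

[rutta#vvappu]

/s/ before /t/ → [t] (total assimilation)
/s/ before /v/ → [v] (total assimilation)
/z/ before /p/ → [p] (total assimilation)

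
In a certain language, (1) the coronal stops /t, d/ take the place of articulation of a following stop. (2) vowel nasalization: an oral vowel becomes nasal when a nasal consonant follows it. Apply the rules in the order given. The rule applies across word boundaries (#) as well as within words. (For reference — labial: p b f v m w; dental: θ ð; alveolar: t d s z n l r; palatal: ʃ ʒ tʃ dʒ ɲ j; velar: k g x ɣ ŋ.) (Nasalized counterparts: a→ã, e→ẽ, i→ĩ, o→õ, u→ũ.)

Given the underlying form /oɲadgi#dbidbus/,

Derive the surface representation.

Rule 1: /d/ before /g/ (velar) → [g]
Rule 1: /d/ before /b/ (labial) → [b]
Rule 1: /d/ before /b/ (labial) → [b]
After rule 1: oɲaggi#bbibbus
Rule 2: /o/ before nasal /ɲ/ → [õ]

[õɲaggi#bbibbus]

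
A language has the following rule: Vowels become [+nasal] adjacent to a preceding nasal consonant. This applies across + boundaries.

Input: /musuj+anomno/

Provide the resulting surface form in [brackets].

[mũsuj+anõmnõ]

/u/ after nasal /m/ → [ũ]
/o/ after nasal /n/ → [õ]
/o/ after nasal /n/ → [õ]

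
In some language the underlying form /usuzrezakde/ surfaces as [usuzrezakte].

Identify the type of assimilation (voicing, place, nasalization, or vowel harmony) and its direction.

voicing assimilation, progressive

/d/→[t].
Each target copies a feature from the preceding segment, so the direction is progressive.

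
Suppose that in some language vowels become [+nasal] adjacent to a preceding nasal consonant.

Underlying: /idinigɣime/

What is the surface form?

[idinĩgɣimẽ]

/i/ after nasal /n/ → [ĩ]
/e/ after nasal /m/ → [ẽ]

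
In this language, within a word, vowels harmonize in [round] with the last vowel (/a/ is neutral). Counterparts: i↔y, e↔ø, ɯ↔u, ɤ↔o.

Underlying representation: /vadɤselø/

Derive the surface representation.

[vadosølø]

/ɤ/ harmonizes with /ø/ ([+round]) → [o]
/e/ harmonizes with /ø/ ([+round]) → [ø]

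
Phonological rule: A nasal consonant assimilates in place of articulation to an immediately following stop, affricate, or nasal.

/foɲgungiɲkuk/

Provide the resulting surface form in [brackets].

/ɲ/ before /g/ (velar) → [ŋ]
/n/ before /g/ (velar) → [ŋ]
/ɲ/ before /k/ (velar) → [ŋ]

[foŋguŋgiŋkuk]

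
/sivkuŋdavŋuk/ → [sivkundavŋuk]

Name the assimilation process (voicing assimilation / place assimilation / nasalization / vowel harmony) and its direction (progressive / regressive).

/ŋ/→[n].
Each target copies a feature from the following segment, so the direction is regressive.

place assimilation, regressive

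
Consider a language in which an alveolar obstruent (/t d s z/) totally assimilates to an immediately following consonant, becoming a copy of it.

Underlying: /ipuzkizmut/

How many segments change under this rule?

2

/z/ before /k/ → [k] (total assimilation)
/z/ before /m/ → [m] (total assimilation)
2 segments change.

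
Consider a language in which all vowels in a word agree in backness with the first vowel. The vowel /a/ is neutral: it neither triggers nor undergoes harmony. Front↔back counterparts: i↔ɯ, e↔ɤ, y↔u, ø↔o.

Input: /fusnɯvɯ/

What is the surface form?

no segment meets the rule's conditions; no change.

[fusnɯvɯ]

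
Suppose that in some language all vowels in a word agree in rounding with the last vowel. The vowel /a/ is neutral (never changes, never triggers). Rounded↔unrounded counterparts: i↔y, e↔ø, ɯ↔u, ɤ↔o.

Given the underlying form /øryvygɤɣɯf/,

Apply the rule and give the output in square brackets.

/ø/ harmonizes with /ɯ/ ([-round]) → [e]
/y/ harmonizes with /ɯ/ ([-round]) → [i]
/y/ harmonizes with /ɯ/ ([-round]) → [i]

[erivigɤɣɯf]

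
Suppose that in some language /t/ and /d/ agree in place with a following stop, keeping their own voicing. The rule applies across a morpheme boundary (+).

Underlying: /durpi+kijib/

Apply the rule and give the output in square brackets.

no segment meets the rule's conditions; no change.

[durpi+kijib]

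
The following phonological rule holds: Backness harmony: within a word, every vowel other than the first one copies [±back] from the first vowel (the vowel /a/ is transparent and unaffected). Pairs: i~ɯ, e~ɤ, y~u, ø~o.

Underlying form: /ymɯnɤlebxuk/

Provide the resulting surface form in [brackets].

[yminelebxyk]

/ɯ/ harmonizes with /y/ ([-back]) → [i]
/ɤ/ harmonizes with /y/ ([-back]) → [e]
/u/ harmonizes with /y/ ([-back]) → [y]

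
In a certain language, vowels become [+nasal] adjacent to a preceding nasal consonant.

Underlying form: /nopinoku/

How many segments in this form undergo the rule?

/o/ after nasal /n/ → [õ]
/o/ after nasal /n/ → [õ]
2 segments change.

2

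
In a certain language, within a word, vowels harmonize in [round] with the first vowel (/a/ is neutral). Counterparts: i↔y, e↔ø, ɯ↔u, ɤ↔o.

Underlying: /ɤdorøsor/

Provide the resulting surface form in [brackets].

/o/ harmonizes with /ɤ/ ([-round]) → [ɤ]
/ø/ harmonizes with /ɤ/ ([-round]) → [e]
/o/ harmonizes with /ɤ/ ([-round]) → [ɤ]

[ɤdɤresɤr]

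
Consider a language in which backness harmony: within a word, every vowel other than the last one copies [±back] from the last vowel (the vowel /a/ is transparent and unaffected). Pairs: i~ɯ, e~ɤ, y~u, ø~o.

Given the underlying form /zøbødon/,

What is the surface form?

[zobodon]

/ø/ harmonizes with /o/ ([+back]) → [o]
/ø/ harmonizes with /o/ ([+back]) → [o]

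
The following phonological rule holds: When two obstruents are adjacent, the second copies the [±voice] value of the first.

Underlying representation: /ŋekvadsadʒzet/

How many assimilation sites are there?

/v/ after /k/ (voiceless) → [f]
/s/ after /d/ (voiced) → [z]
2 segments change.

2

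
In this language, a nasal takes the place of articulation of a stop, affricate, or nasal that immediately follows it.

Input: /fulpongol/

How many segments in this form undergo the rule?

/n/ before /g/ (velar) → [ŋ]
1 segment changes.

1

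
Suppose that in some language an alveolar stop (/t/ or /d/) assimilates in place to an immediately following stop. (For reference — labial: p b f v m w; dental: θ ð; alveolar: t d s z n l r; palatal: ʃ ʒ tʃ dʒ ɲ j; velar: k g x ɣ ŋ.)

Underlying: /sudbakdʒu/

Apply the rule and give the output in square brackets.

[subbakdʒu]

/d/ before /b/ (labial) → [b]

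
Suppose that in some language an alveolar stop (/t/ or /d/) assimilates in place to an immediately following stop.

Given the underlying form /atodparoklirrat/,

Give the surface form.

/d/ before /p/ (labial) → [b]

[atobparoklirrat]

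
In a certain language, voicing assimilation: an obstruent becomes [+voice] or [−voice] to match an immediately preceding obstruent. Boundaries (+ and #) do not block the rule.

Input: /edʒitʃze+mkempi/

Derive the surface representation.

/z/ after /tʃ/ (voiceless) → [s]

[edʒitʃse+mkempi]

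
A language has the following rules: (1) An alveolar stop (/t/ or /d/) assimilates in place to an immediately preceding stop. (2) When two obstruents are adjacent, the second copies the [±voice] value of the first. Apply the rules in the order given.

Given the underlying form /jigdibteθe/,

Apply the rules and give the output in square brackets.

[jiggibbeθe]

Rule 1: /d/ after /g/ (velar) → [g]
Rule 1: /t/ after /b/ (labial) → [p]
After rule 1: jiggibpeθe
Rule 2: /p/ after /b/ (voiced) → [b]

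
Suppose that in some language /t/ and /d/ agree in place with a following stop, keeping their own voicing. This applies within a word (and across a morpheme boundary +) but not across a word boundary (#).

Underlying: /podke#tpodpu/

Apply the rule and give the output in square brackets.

/d/ before /k/ (velar) → [g]
/t/ before /p/ (labial) → [p]
/d/ before /p/ (labial) → [b]

[pogke#ppobpu]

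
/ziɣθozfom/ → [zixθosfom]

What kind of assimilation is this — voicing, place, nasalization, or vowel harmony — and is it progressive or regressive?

voicing assimilation, regressive

/ɣ/→[x] /z/→[s].
Each target copies a feature from the following segment, so the direction is regressive.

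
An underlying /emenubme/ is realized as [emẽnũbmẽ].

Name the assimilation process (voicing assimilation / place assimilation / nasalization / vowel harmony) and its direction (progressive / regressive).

nasalization, progressive

/e/→[ẽ] /u/→[ũ] /e/→[ẽ].
Each target copies a feature from the preceding segment, so the direction is progressive.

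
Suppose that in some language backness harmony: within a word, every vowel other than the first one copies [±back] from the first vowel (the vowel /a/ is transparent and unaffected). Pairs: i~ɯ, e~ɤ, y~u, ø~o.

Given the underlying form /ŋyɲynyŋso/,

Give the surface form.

/o/ harmonizes with /y/ ([-back]) → [ø]

[ŋyɲynyŋsø]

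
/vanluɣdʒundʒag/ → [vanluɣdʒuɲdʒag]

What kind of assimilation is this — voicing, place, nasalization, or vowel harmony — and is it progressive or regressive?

place assimilation, regressive

/n/→[ɲ].
Each target copies a feature from the following segment, so the direction is regressive.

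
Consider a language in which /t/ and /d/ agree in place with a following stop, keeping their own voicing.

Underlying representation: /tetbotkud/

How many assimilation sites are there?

2

/t/ before /b/ (labial) → [p]
/t/ before /k/ (velar) → [k]
2 segments change.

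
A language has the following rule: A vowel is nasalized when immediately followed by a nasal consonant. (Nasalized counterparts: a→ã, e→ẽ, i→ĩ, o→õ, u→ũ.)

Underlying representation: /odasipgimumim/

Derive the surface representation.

/i/ before nasal /m/ → [ĩ]
/u/ before nasal /m/ → [ũ]
/i/ before nasal /m/ → [ĩ]

[odasipgĩmũmĩm]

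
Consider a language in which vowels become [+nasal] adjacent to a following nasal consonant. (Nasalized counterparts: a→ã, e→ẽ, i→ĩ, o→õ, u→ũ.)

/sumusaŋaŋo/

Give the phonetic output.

[sũmusãŋãŋo]

/u/ before nasal /m/ → [ũ]
/a/ before nasal /ŋ/ → [ã]
/a/ before nasal /ŋ/ → [ã]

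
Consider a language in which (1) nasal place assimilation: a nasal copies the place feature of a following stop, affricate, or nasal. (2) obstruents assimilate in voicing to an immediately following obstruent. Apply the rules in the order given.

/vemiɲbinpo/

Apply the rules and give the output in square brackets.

Rule 1: /ɲ/ before /b/ (labial) → [m]
Rule 1: /n/ before /p/ (labial) → [m]
After rule 1: vemimbimpo
Rule 2: no segment meets the rule's conditions; no change.

[vemimbimpo]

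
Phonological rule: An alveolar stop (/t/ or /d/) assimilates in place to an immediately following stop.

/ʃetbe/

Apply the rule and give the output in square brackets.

/t/ before /b/ (labial) → [p]

[ʃepbe]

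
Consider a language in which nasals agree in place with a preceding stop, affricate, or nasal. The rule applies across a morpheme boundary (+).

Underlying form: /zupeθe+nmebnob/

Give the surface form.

/m/ after /n/ (alveolar) → [n]
/n/ after /b/ (labial) → [m]

[zupeθe+nnebmob]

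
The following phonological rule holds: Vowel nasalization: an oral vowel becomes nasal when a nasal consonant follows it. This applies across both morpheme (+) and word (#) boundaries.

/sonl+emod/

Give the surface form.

[sõnl+ẽmod]

/o/ before nasal /n/ → [õ]
/e/ before nasal /m/ → [ẽ]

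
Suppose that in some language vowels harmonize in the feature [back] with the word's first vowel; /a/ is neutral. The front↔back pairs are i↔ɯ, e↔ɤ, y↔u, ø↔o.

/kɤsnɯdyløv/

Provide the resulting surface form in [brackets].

[kɤsnɯdulov]

/y/ harmonizes with /ɤ/ ([+back]) → [u]
/ø/ harmonizes with /ɤ/ ([+back]) → [o]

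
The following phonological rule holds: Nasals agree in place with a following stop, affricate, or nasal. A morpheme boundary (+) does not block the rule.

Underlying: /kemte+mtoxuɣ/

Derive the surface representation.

/m/ before /t/ (alveolar) → [n]
/m/ before /t/ (alveolar) → [n]

[kente+ntoxuɣ]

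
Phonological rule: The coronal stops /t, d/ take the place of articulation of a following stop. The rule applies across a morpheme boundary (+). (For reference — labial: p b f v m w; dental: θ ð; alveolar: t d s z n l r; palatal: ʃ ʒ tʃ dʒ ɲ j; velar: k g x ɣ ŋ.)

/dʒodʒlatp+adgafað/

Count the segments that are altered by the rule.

/t/ before /p/ (labial) → [p]
/d/ before /g/ (velar) → [g]
2 segments change.

2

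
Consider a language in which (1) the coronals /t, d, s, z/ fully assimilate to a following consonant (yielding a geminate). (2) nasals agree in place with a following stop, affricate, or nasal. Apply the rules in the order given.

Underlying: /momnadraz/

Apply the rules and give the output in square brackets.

Rule 1: /d/ before /r/ → [r] (total assimilation)
After rule 1: momnarraz
Rule 2: /m/ before /n/ (alveolar) → [n]

[monnarraz]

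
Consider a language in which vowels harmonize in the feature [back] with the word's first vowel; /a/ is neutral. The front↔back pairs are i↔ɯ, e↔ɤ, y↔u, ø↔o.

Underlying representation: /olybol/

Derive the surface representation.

[olubol]

/y/ harmonizes with /o/ ([+back]) → [u]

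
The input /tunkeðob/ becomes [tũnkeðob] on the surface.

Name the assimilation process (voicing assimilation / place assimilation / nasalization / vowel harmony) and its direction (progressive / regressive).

nasalization, regressive

/u/→[ũ].
Each target copies a feature from the following segment, so the direction is regressive.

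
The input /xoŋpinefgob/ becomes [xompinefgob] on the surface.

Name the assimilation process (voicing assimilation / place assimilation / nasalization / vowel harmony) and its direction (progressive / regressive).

place assimilation, regressive

/ŋ/→[m].
Each target copies a feature from the following segment, so the direction is regressive.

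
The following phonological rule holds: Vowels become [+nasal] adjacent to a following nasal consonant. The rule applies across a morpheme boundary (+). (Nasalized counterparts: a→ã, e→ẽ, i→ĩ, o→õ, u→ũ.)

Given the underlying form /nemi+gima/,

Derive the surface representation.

[nẽmi+gĩma]

/e/ before nasal /m/ → [ẽ]
/i/ before nasal /m/ → [ĩ]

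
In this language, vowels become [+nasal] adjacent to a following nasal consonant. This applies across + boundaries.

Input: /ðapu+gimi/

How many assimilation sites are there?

1

/i/ before nasal /m/ → [ĩ]
1 segment changes.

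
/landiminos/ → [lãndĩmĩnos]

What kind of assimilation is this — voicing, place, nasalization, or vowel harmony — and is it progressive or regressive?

/a/→[ã] /i/→[ĩ] /i/→[ĩ].
Each target copies a feature from the following segment, so the direction is regressive.

nasalization, regressive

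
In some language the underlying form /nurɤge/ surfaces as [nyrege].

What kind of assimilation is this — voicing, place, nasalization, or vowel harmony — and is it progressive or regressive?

vowel harmony, regressive

/u/→[y] /ɤ/→[e].
Vowels agree with the last vowel, so the harmony is regressive.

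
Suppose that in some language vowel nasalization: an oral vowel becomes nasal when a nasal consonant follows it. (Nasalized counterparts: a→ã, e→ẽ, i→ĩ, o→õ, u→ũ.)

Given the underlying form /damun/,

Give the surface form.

[dãmũn]

/a/ before nasal /m/ → [ã]
/u/ before nasal /n/ → [ũ]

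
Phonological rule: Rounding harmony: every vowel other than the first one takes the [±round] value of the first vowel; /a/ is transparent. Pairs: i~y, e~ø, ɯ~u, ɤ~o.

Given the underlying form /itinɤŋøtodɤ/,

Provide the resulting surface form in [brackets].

/ø/ harmonizes with /i/ ([-round]) → [e]
/o/ harmonizes with /i/ ([-round]) → [ɤ]

[itinɤŋetɤdɤ]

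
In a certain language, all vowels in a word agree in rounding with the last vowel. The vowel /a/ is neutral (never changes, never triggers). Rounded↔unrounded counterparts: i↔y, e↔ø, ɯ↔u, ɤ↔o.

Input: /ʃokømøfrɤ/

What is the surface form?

/o/ harmonizes with /ɤ/ ([-round]) → [ɤ]
/ø/ harmonizes with /ɤ/ ([-round]) → [e]
/ø/ harmonizes with /ɤ/ ([-round]) → [e]

[ʃɤkemefrɤ]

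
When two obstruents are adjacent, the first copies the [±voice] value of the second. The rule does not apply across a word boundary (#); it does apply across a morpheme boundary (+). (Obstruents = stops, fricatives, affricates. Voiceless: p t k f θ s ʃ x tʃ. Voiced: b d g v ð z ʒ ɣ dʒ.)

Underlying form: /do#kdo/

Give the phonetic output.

/k/ before /d/ (voiced) → [g]

[do#gdo]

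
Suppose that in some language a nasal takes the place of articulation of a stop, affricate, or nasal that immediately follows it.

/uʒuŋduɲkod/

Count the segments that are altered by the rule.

/ŋ/ before /d/ (alveolar) → [n]
/ɲ/ before /k/ (velar) → [ŋ]
2 segments change.

2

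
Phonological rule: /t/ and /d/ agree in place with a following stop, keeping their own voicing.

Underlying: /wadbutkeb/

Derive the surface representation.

/d/ before /b/ (labial) → [b]
/t/ before /k/ (velar) → [k]

[wabbukkeb]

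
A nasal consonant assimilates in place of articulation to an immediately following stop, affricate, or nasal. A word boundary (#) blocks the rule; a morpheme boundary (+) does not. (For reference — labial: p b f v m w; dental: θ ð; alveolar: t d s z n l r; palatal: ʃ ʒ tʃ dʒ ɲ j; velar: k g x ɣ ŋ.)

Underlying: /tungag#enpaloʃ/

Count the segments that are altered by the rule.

2

/n/ before /g/ (velar) → [ŋ]
/n/ before /p/ (labial) → [m]
2 segments change.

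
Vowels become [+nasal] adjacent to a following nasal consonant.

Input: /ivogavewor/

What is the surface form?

[ivogavewor]

no segment meets the rule's conditions; no change.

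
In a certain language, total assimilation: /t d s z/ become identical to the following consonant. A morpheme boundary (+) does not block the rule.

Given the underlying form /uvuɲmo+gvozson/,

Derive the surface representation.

[uvuɲmo+gvosson]

/z/ before /s/ → [s] (total assimilation)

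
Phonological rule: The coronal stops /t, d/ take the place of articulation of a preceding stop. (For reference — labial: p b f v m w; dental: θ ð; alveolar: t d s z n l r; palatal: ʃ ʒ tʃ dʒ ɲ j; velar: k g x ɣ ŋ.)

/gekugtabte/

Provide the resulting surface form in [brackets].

[gekugkabpe]

/t/ after /g/ (velar) → [k]
/t/ after /b/ (labial) → [p]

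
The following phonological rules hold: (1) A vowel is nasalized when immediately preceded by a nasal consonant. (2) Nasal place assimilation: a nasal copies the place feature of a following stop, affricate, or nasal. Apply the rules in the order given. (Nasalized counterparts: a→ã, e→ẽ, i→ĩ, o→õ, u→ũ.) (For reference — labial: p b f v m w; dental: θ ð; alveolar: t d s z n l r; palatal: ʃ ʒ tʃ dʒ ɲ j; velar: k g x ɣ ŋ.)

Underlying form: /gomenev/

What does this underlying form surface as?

Rule 1: /e/ after nasal /m/ → [ẽ]
Rule 1: /e/ after nasal /n/ → [ẽ]
After rule 1: gomẽnẽv
Rule 2: no segment meets the rule's conditions; no change.

[gomẽnẽv]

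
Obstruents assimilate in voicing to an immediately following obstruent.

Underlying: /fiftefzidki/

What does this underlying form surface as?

/f/ before /z/ (voiced) → [v]
/d/ before /k/ (voiceless) → [t]

[fiftevzitki]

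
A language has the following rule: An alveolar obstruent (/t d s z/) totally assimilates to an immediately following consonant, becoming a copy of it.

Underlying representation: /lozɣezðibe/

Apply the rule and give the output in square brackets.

/z/ before /ɣ/ → [ɣ] (total assimilation)
/z/ before /ð/ → [ð] (total assimilation)

[loɣɣeððibe]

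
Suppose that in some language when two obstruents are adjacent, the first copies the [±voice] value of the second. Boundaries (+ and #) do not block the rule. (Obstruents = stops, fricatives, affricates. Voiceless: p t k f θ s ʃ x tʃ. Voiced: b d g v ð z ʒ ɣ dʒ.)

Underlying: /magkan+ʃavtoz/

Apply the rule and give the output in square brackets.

[makkan+ʃaftoz]

/g/ before /k/ (voiceless) → [k]
/v/ before /t/ (voiceless) → [f]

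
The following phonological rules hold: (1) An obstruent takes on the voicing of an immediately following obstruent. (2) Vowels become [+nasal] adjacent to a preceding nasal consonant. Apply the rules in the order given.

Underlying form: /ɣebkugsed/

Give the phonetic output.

[ɣepkuksed]

Rule 1: /b/ before /k/ (voiceless) → [p]
Rule 1: /g/ before /s/ (voiceless) → [k]
After rule 1: ɣepkuksed
Rule 2: no segment meets the rule's conditions; no change.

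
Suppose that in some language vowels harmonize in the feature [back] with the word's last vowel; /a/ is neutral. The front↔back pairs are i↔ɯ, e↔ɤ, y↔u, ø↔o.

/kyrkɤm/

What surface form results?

[kurkɤm]

/y/ harmonizes with /ɤ/ ([+back]) → [u]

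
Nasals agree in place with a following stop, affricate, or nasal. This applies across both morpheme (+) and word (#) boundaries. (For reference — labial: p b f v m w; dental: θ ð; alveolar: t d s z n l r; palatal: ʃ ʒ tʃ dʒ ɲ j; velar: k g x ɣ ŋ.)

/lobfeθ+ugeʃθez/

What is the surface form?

[lobfeθ+ugeʃθez]

no segment meets the rule's conditions; no change.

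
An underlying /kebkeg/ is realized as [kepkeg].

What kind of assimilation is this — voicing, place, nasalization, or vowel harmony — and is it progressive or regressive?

/b/→[p].
Each target copies a feature from the following segment, so the direction is regressive.

voicing assimilation, regressive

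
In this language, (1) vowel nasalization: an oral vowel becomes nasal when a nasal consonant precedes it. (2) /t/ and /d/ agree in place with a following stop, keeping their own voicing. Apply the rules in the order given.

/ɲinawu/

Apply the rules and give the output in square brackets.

[ɲĩnãwu]

Rule 1: /i/ after nasal /ɲ/ → [ĩ]
Rule 1: /a/ after nasal /n/ → [ã]
After rule 1: ɲĩnãwu
Rule 2: no segment meets the rule's conditions; no change.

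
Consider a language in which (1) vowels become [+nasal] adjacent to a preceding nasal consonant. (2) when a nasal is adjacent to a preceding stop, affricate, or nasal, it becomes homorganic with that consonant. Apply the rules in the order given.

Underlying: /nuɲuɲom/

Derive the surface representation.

Rule 1: /u/ after nasal /n/ → [ũ]
Rule 1: /u/ after nasal /ɲ/ → [ũ]
Rule 1: /o/ after nasal /ɲ/ → [õ]
After rule 1: nũɲũɲõm
Rule 2: no segment meets the rule's conditions; no change.

[nũɲũɲõm]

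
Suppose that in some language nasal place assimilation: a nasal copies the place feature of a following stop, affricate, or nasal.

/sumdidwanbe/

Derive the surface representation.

[sundidwambe]

/m/ before /d/ (alveolar) → [n]
/n/ before /b/ (labial) → [m]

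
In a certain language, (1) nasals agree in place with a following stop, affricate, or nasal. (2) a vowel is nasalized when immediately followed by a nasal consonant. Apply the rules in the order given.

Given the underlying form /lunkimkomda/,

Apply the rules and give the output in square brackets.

Rule 1: /n/ before /k/ (velar) → [ŋ]
Rule 1: /m/ before /k/ (velar) → [ŋ]
Rule 1: /m/ before /d/ (alveolar) → [n]
After rule 1: luŋkiŋkonda
Rule 2: /u/ before nasal /ŋ/ → [ũ]
Rule 2: /i/ before nasal /ŋ/ → [ĩ]
Rule 2: /o/ before nasal /n/ → [õ]

[lũŋkĩŋkõnda]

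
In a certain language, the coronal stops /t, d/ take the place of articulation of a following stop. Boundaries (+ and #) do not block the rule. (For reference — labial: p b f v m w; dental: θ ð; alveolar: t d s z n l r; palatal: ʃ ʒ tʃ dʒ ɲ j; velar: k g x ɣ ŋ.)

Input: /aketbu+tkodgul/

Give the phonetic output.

[akepbu+kkoggul]

/t/ before /b/ (labial) → [p]
/t/ before /k/ (velar) → [k]
/d/ before /g/ (velar) → [g]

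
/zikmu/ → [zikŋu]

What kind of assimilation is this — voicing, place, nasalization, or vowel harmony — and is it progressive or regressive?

place assimilation, progressive

/m/→[ŋ].
Each target copies a feature from the preceding segment, so the direction is progressive.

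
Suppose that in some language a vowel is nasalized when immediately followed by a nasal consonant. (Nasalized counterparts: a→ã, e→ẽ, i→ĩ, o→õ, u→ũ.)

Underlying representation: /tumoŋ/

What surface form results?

/u/ before nasal /m/ → [ũ]
/o/ before nasal /ŋ/ → [õ]

[tũmõŋ]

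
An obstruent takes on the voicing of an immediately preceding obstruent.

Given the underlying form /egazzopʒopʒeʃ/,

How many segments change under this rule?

2

/ʒ/ after /p/ (voiceless) → [ʃ]
/ʒ/ after /p/ (voiceless) → [ʃ]
2 segments change.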